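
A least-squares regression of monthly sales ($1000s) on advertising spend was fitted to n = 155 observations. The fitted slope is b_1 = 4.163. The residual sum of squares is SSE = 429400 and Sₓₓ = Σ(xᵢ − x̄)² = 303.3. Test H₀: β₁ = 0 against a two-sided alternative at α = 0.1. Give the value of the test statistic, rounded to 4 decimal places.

t = 1.3685

MSE = SSE/(n − 2) = 429400/153 = 2806.54.
SE(b_1) = √(MSE/Sₓₓ) = √(2806.54/303.3) = 3.04193.
t = 4.163 / 3.04193 = 1.3685.
df = n − 2 = 153.
Two-sided p ≈ 0.1731, which is ≥ 0.1, so fail to reject H₀.
The data do not give significant evidence of an association between advertising spend and monthly sales.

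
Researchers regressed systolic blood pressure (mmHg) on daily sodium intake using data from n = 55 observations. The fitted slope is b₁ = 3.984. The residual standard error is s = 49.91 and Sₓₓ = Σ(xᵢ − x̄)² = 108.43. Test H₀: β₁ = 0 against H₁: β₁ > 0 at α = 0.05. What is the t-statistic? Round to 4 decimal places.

SE(b₁) = s/√Sₓₓ = 49.91/√108.43 = 4.79306.
t = 3.984 / 4.79306 = 0.8312.
df = n − 2 = 53.
One-sided p ≈ 0.2048, which is ≥ 0.05, so fail to reject H₀.
The data do not give significant evidence that the true slope on daily sodium intake is positive.

t = 0.8312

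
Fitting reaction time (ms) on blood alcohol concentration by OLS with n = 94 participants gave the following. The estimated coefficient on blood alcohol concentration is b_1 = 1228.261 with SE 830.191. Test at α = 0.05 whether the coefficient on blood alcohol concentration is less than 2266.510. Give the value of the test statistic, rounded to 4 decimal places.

t = -1.2506

H₀: β₁ = 2266.510 vs H₁: β₁ < 2266.510.
t = (b_1 − β₁⁰)/SE = (1228.261 − 2266.510) / 830.191 = -1.2506.
df = n − 2 = 94 − 2 = 92.
One-sided p ≈ 0.1071, which is ≥ 0.05, so fail to reject H₀.
The data do not give significant evidence that the true slope on blood alcohol concentration is below 2266.510 ms per unit.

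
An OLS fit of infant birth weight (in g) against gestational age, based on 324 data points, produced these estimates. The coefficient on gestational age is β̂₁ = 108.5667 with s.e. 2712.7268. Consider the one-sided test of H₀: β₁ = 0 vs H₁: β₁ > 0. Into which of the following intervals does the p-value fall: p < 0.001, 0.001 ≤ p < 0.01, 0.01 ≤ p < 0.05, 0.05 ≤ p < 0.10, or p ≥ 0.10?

p ≥ 0.10

t = 108.5667 / 2712.7268 = 0.040.
df = n − 2 = 324 − 2 = 322.
One-sided p = P(T_{322} > t) ≈ 0.4841.
So p ≥ 0.10.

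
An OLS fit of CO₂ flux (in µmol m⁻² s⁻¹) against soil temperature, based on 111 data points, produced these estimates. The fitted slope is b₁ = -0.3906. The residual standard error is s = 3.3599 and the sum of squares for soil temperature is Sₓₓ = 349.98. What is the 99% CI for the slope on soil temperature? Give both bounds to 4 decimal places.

SE(b₁) = s/√Sₓₓ = 3.3599/√349.98 = 0.179599.
df = n − 2 = 109.
t* = t_{0.005, 109} = 2.621688.
Margin = t* × SE = 2.621688 × 0.179599 = 0.470853.
CI: -0.3906 ± 0.470853 → (-0.8615, 0.0803).
With 99% confidence, each one-unit increase in soil temperature is associated with a change of between -0.8615 and 0.0803 µmol m⁻² s⁻¹ in CO₂ flux.

(-0.8615, 0.0803)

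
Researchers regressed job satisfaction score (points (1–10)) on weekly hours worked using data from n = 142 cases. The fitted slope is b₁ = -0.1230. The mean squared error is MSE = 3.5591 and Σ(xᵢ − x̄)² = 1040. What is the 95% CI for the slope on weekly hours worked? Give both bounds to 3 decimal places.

(-0.239, -0.007)

SE(b₁) = √(MSE/Sₓₓ) = √(3.5591/1040) = 0.0584997.
df = n − 2 = 140.
t* = t_{0.025, 140} = 1.977054.
Margin = t* × SE = 1.977054 × 0.0584997 = 0.11566.
CI: -0.1230 ± 0.11566 → (-0.239, -0.007).
With 95% confidence, each one-unit increase in weekly hours worked is associated with a change of between -0.239 and -0.007 points (1–10) in job satisfaction score.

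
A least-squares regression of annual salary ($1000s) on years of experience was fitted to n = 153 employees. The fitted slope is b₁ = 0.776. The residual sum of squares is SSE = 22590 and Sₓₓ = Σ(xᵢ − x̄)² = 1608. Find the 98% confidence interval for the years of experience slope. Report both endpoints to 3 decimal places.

MSE = SSE/(n − 2) = 22590/151 = 149.603.
SE(b₁) = √(MSE/Sₓₓ) = √(149.603/1608) = 0.305019.
df = n − 2 = 151.
t* = t_{0.01, 151} = 2.351297.
Margin = t* × SE = 2.351297 × 0.305019 = 0.71719.
CI: 0.776 ± 0.71719 → (0.059, 1.493).
With 98% confidence, each one-unit increase in years of experience is associated with a change of between 0.059 and 1.493 $1000s in annual salary.

(0.059, 1.493)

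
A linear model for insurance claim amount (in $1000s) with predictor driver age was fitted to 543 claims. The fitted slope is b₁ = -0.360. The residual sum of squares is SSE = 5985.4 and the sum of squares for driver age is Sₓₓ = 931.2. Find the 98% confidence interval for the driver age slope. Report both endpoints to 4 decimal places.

MSE = SSE/(n − 2) = 5985.4/541 = 11.0636.
SE(b₁) = √(MSE/Sₓₓ) = √(11.0636/931.2) = 0.109.
df = n − 2 = 541.
t* = t_{0.01, 541} = 2.33326.
Margin = t* × SE = 2.33326 × 0.109 = 0.254325.
CI: -0.360 ± 0.254325 → (-0.6143, -0.1057).
With 98% confidence, each one-unit increase in driver age is associated with a change of between -0.6143 and -0.1057 $1000s in insurance claim amount.

(-0.6143, -0.1057)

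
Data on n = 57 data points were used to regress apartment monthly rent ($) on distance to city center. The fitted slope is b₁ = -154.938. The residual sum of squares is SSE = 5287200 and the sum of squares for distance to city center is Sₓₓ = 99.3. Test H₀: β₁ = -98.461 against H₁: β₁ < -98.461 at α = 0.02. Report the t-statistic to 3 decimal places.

t = -1.815

MSE = SSE/(n − 2) = 5287200/55 = 96130.9.
SE(b₁) = √(MSE/Sₓₓ) = √(96130.9/99.3) = 31.1141.
t = (-154.938 − (-98.461)) / 31.1141 = -1.815.
df = n − 2 = 55.
One-sided p ≈ 0.0375, which is ≥ 0.02, so fail to reject H₀.
The data do not give significant evidence that the true slope on distance to city center is below -98.461 $ per unit.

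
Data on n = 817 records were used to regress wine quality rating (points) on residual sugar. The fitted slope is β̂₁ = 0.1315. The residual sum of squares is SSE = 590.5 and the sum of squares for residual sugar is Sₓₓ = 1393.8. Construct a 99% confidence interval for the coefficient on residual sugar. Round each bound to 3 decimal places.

(0.073, 0.190)

MSE = SSE/(n − 2) = 590.5/815 = 0.72454.
SE(β̂₁) = √(MSE/Sₓₓ) = √(0.72454/1393.8) = 0.0227998.
df = n − 2 = 815.
t* = t_{0.005, 815} = 2.581875.
Margin = t* × SE = 2.581875 × 0.0227998 = 0.05887.
CI: 0.1315 ± 0.05887 → (0.073, 0.190).
With 99% confidence, each one-unit increase in residual sugar is associated with a change of between 0.073 and 0.190 points in wine quality rating.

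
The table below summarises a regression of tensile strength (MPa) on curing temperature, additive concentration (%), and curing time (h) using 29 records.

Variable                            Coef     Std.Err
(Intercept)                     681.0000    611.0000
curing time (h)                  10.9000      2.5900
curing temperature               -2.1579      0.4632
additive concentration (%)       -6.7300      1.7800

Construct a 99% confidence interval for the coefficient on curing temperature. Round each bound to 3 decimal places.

(-3.449, -0.867)

Read off: b = -2.1579, SE = 0.4632 for curing temperature.
df = n − k − 1 = 29 − 3 − 1 = 25.
t* = t_{0.005, 25} = 2.787436.
Margin = t* × SE = 2.787436 × 0.4632 = 1.29114.
CI: -2.1579 ± 1.29114 → (-3.449, -0.867).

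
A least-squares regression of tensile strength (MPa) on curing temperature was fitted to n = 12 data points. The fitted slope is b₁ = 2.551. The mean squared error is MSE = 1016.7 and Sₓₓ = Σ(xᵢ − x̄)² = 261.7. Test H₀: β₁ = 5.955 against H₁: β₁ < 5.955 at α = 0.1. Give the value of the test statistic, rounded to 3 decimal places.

t = -1.727

SE(b₁) = √(MSE/Sₓₓ) = √(1016.7/261.7) = 1.97104.
t = (2.551 − 5.955) / 1.97104 = -1.727.
df = n − 2 = 10.
One-sided p ≈ 0.0574, which is < 0.1, so reject H₀.
There is evidence that the true slope on curing temperature is below 5.955 MPa per unit.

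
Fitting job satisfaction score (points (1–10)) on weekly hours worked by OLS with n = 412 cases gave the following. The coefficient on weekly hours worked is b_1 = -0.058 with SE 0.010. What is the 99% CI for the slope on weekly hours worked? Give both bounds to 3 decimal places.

df = n − 2 = 412 − 2 = 410.
t* = t_{0.005, 410} = 2.587874.
Margin = t* × SE = 2.587874 × 0.010 = 0.02588.
CI: -0.058 ± 0.02588 → (-0.084, -0.032).
With 99% confidence, each one-unit increase in weekly hours worked is associated with a change of between -0.084 and -0.032 points (1–10) in job satisfaction score.

(-0.084, -0.032)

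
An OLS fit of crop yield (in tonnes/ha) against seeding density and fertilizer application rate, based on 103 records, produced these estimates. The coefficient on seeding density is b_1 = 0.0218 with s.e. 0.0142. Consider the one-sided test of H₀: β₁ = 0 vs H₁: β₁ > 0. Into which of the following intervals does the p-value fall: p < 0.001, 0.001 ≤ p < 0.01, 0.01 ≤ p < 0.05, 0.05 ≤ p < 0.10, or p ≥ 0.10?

t = 0.0218 / 0.0142 = 1.535.
df = n − k − 1 = 103 − 2 − 1 = 100.
One-sided p = P(T_{100} > t) ≈ 0.0639.
So 0.05 ≤ p < 0.10.

0.05 ≤ p < 0.10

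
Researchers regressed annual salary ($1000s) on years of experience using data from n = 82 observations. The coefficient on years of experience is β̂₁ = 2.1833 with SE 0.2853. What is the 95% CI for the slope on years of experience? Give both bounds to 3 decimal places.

df = n − 2 = 82 − 2 = 80.
t* = t_{0.025, 80} = 1.990063.
Margin = t* × SE = 1.990063 × 0.2853 = 0.56777.
CI: 2.1833 ± 0.56777 → (1.616, 2.751).
With 95% confidence, each one-unit increase in years of experience is associated with a change of between 1.616 and 2.751 $1000s in annual salary.

(1.616, 2.751)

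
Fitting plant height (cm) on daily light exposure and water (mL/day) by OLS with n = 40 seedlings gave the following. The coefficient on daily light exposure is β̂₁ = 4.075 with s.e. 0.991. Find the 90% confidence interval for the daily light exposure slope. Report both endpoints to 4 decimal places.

(2.4031, 5.7469)

df = n − k − 1 = 40 − 2 − 1 = 37.
t* = t_{0.05, 37} = 1.687094.
Margin = t* × SE = 1.687094 × 0.991 = 1.671910.
CI: 4.075 ± 1.671910 → (2.4031, 5.7469).
With 90% confidence, each one-unit increase in daily light exposure is associated with a change of between 2.4031 and 5.7469 cm in plant height, holding the other predictors fixed.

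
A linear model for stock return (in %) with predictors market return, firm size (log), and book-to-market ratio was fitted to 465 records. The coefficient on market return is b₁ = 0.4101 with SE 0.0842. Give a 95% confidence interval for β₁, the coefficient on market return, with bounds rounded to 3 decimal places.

(0.245, 0.576)

df = n − k − 1 = 465 − 3 − 1 = 461.
t* = t_{0.025, 461} = 1.965123.
Margin = t* × SE = 1.965123 × 0.0842 = 0.16546.
CI: 0.4101 ± 0.16546 → (0.245, 0.576).
With 95% confidence, each one-unit increase in market return is associated with a change of between 0.245 and 0.576 % in stock return, holding the other predictors fixed.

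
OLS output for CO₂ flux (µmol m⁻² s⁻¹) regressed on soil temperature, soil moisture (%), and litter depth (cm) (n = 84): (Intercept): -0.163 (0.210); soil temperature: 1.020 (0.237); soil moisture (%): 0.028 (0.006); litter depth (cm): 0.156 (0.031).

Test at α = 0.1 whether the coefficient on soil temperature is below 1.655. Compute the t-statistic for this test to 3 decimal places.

t = -2.679

Read off: b = 1.020, SE = 0.237 for soil temperature.
H₀: β₁ = 1.655 vs H₁: β₁ < 1.655.
t = (1.020 − 1.655) / 0.237 = -2.679.
df = n − k − 1 = 84 − 3 − 1 = 80.
One-sided p ≈ 0.0045, which is < 0.1, so reject H₀.
There is evidence that the true slope on soil temperature is below 1.655 µmol m⁻² s⁻¹ per unit, holding the other predictors fixed.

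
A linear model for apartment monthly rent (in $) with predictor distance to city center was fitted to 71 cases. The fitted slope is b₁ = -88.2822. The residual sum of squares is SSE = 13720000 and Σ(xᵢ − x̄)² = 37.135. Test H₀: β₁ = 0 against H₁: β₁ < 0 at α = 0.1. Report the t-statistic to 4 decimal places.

MSE = SSE/(n − 2) = 13720000/69 = 198841.
SE(b₁) = √(MSE/Sₓₓ) = √(198841/37.135) = 73.1747.
t = -88.2822 / 73.1747 = -1.2065.
df = n − 2 = 69.
One-sided p ≈ 0.1159, which is ≥ 0.1, so fail to reject H₀.
The data do not give significant evidence that the true slope on distance to city center is negative.

t = -1.2065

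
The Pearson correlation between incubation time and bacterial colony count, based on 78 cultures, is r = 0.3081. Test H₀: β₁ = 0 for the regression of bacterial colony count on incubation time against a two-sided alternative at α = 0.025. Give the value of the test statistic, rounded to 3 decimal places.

t = 2.823

t = r·√(n − 2)/√(1 − r²) = 0.3081·√76/√0.905074 = 2.823.
df = n − 2 = 76.
Two-sided p ≈ 0.0061, which is < 0.025, so reject H₀.
There is evidence of a linear association between incubation time and bacterial colony count.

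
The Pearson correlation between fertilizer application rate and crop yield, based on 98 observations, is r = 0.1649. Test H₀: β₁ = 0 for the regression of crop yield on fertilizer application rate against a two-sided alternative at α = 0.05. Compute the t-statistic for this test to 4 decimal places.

t = 1.6381

t = r·√(n − 2)/√(1 − r²) = 0.1649·√96/√0.972808 = 1.6381.
df = n − 2 = 96.
Two-sided p ≈ 0.1047, which is ≥ 0.05, so fail to reject H₀.
The data do not give significant evidence of a linear association between fertilizer application rate and crop yield.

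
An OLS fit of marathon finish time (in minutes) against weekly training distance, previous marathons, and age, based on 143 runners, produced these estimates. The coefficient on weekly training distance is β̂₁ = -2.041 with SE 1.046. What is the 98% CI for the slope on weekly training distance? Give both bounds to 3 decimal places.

(-4.503, 0.421)

df = n − k − 1 = 143 − 3 − 1 = 139.
t* = t_{0.01, 139} = 2.353474.
Margin = t* × SE = 2.353474 × 1.046 = 2.46173.
CI: -2.041 ± 2.46173 → (-4.503, 0.421).
With 98% confidence, each one-unit increase in weekly training distance is associated with a change of between -4.503 and 0.421 minutes in marathon finish time, holding the other predictors fixed.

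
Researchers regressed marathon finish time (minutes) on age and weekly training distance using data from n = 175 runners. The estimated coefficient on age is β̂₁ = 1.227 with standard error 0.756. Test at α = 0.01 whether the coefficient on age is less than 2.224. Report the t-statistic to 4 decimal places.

t = -1.3188

H₀: β₁ = 2.224 vs H₁: β₁ < 2.224.
t = (β̂₁ − β₁⁰)/SE = (1.227 − 2.224) / 0.756 = -1.3188.
df = n − k − 1 = 175 − 2 − 1 = 172.
One-sided p ≈ 0.0945, which is ≥ 0.01, so fail to reject H₀.
The data do not give significant evidence that the true slope on age is below 2.224 minutes per unit, holding the other predictors fixed.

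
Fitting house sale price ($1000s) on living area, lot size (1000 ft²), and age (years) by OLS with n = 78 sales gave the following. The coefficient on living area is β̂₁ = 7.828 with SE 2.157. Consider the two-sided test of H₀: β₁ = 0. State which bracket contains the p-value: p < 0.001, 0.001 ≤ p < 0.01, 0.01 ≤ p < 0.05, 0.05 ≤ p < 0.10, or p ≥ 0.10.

t = 7.828 / 2.157 = 3.629.
df = n − k − 1 = 78 − 3 − 1 = 74.
Two-sided p = 2·P(T_{74} > |t|) ≈ 0.0005.
So p < 0.001.

p < 0.001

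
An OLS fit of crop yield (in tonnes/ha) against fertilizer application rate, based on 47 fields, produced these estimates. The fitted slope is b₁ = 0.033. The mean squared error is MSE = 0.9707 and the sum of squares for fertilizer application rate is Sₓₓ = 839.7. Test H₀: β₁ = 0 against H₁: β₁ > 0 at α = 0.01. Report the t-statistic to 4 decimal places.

t = 0.9706

SE(b₁) = √(MSE/Sₓₓ) = √(0.9707/839.7) = 0.0340001.
t = 0.033 / 0.0340001 = 0.9706.
df = n − 2 = 45.
One-sided p ≈ 0.1685, which is ≥ 0.01, so fail to reject H₀.
The data do not give significant evidence that the true slope on fertilizer application rate is positive.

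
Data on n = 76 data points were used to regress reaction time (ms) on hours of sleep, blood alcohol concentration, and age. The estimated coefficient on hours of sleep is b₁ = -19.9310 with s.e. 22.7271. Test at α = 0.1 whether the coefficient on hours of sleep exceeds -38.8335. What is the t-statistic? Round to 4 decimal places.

t = 0.8317

H₀: β₁ = -38.8335 vs H₁: β₁ > -38.8335.
t = (b₁ − β₁⁰)/SE = (-19.9310 − (-38.8335)) / 22.7271 = 0.8317.
df = n − k − 1 = 76 − 3 − 1 = 72.
One-sided p ≈ 0.2042, which is ≥ 0.1, so fail to reject H₀.
The data do not give significant evidence that the true slope on hours of sleep exceeds -38.8335 ms per unit, holding the other predictors fixed.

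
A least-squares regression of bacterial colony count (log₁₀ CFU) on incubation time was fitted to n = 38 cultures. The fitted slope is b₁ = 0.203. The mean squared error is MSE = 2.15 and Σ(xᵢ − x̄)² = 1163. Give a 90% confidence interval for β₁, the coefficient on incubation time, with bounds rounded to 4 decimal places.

(0.1304, 0.2756)

SE(b₁) = √(MSE/Sₓₓ) = √(2.15/1163) = 0.0429961.
df = n − 2 = 36.
t* = t_{0.05, 36} = 1.688298.
Margin = t* × SE = 1.688298 × 0.0429961 = 0.072590.
CI: 0.203 ± 0.072590 → (0.1304, 0.2756).
With 90% confidence, each one-unit increase in incubation time is associated with a change of between 0.1304 and 0.2756 log₁₀ CFU in bacterial colony count.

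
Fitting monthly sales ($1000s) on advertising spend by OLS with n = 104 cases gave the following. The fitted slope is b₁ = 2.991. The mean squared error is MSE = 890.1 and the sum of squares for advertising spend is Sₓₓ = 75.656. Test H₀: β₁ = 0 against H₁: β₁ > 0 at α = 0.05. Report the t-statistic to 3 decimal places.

t = 0.872

SE(b₁) = √(MSE/Sₓₓ) = √(890.1/75.656) = 3.43003.
t = 2.991 / 3.43003 = 0.872.
df = n − 2 = 102.
One-sided p ≈ 0.1926, which is ≥ 0.05, so fail to reject H₀.
The data do not give significant evidence that the true slope on advertising spend is positive.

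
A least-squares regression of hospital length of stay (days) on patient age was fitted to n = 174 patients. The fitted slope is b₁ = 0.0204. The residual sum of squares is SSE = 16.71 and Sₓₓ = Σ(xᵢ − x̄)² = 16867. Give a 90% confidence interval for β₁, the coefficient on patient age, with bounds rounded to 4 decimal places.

(0.0164, 0.0244)

MSE = SSE/(n − 2) = 16.71/172 = 0.0971512.
SE(b₁) = √(MSE/Sₓₓ) = √(0.0971512/16867) = 0.00239997.
df = n − 2 = 172.
t* = t_{0.05, 172} = 1.653761.
Margin = t* × SE = 1.653761 × 0.00239997 = 0.003969.
CI: 0.0204 ± 0.003969 → (0.0164, 0.0244).
With 90% confidence, each one-unit increase in patient age is associated with a change of between 0.0164 and 0.0244 days in hospital length of stay.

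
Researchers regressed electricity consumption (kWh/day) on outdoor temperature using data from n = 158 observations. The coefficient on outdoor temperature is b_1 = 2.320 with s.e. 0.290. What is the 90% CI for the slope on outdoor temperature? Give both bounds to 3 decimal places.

df = n − 2 = 158 − 2 = 156.
t* = t_{0.05, 156} = 1.65468.
Margin = t* × SE = 1.65468 × 0.290 = 0.47986.
CI: 2.320 ± 0.47986 → (1.840, 2.800).
With 90% confidence, each one-unit increase in outdoor temperature is associated with a change of between 1.840 and 2.800 kWh/day in electricity consumption.

(1.840, 2.800)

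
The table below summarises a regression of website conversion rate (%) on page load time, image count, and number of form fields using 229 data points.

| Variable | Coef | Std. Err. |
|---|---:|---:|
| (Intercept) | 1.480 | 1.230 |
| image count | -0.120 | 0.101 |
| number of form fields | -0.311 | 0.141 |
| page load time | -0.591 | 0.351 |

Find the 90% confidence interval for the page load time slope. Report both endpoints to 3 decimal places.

Read off: b = -0.591, SE = 0.351 for page load time.
df = n − k − 1 = 229 − 3 − 1 = 225.
t* = t_{0.05, 225} = 1.651654.
Margin = t* × SE = 1.651654 × 0.351 = 0.57973.
CI: -0.591 ± 0.57973 → (-1.171, -0.011).

(-1.171, -0.011)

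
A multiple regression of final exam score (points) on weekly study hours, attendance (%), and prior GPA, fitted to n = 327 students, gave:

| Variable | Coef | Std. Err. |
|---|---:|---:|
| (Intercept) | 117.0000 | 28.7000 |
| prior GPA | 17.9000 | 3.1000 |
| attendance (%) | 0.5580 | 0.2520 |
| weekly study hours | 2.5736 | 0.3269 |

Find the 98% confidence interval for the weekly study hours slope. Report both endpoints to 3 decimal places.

Read off: b = 2.5736, SE = 0.3269 for weekly study hours.
df = n − k − 1 = 327 − 3 − 1 = 323.
t* = t_{0.01, 323} = 2.337948.
Margin = t* × SE = 2.337948 × 0.3269 = 0.76428.
CI: 2.5736 ± 0.76428 → (1.809, 3.338).

(1.809, 3.338)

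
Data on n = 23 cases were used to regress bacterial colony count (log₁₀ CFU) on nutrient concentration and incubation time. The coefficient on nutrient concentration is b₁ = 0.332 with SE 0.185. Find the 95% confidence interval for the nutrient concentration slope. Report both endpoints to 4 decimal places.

df = n − k − 1 = 23 − 2 − 1 = 20.
t* = t_{0.025, 20} = 2.085963.
Margin = t* × SE = 2.085963 × 0.185 = 0.385903.
CI: 0.332 ± 0.385903 → (-0.0539, 0.7179).
With 95% confidence, each one-unit increase in nutrient concentration is associated with a change of between -0.0539 and 0.7179 log₁₀ CFU in bacterial colony count, holding the other predictors fixed.

(-0.0539, 0.7179)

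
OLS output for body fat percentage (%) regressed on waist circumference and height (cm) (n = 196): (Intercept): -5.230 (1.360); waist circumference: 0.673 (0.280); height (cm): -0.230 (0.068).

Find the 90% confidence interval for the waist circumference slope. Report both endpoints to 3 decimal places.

(0.210, 1.136)

Read off: b = 0.673, SE = 0.280 for waist circumference.
df = n − k − 1 = 196 − 2 − 1 = 193.
t* = t_{0.05, 193} = 1.652787.
Margin = t* × SE = 1.652787 × 0.280 = 0.46278.
CI: 0.673 ± 0.46278 → (0.210, 1.136).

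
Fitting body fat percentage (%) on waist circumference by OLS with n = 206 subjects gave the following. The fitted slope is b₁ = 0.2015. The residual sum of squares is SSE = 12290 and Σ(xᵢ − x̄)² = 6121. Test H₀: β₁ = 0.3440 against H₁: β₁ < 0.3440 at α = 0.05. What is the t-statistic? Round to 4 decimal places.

MSE = SSE/(n − 2) = 12290/204 = 60.2451.
SE(b₁) = √(MSE/Sₓₓ) = √(60.2451/6121) = 0.0992087.
t = (0.2015 − 0.3440) / 0.0992087 = -1.4364.
df = n − 2 = 204.
One-sided p ≈ 0.0762, which is ≥ 0.05, so fail to reject H₀.
The data do not give significant evidence that the true slope on waist circumference is below 0.3440 % per unit.

t = -1.4364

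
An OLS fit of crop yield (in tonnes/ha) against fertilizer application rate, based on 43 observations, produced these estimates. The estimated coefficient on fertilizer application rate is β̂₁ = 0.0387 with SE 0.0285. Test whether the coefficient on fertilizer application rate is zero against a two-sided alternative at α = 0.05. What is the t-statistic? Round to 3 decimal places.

t = 1.358

H₀: β₁ = 0 vs H₁: β₁ ≠ 0.
t = (β̂₁ − β₁⁰)/SE = 0.0387 / 0.0285 = 1.358.
df = n − 2 = 43 − 2 = 41.
Two-sided p ≈ 0.1819, which is ≥ 0.05, so fail to reject H₀.
The data do not give significant evidence of an association between fertilizer application rate and crop yield.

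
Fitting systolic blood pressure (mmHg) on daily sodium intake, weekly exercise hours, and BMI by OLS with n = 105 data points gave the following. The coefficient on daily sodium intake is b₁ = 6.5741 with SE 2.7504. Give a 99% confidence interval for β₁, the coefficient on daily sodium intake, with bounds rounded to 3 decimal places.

df = n − k − 1 = 105 − 3 − 1 = 101.
t* = t_{0.005, 101} = 2.625386.
Margin = t* × SE = 2.625386 × 2.7504 = 7.22086.
CI: 6.5741 ± 7.22086 → (-0.647, 13.795).
With 99% confidence, each one-unit increase in daily sodium intake is associated with a change of between -0.647 and 13.795 mmHg in systolic blood pressure, holding the other predictors fixed.

(-0.647, 13.795)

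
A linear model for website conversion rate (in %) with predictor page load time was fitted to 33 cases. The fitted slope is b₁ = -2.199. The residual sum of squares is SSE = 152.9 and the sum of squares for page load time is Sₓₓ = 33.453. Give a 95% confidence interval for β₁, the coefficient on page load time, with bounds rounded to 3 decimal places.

(-2.982, -1.416)

MSE = SSE/(n − 2) = 152.9/31 = 4.93226.
SE(b₁) = √(MSE/Sₓₓ) = √(4.93226/33.453) = 0.383977.
df = n − 2 = 31.
t* = t_{0.025, 31} = 2.039513.
Margin = t* × SE = 2.039513 × 0.383977 = 0.78313.
CI: -2.199 ± 0.78313 → (-2.982, -1.416).
With 95% confidence, each one-unit increase in page load time is associated with a change of between -2.982 and -1.416 % in website conversion rate.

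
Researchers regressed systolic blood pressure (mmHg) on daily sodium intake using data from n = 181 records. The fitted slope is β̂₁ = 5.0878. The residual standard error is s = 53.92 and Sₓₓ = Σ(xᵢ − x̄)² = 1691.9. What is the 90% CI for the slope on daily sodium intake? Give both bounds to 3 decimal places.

(2.920, 7.255)

SE(β̂₁) = s/√Sₓₓ = 53.92/√1691.9 = 1.31088.
df = n − 2 = 179.
t* = t_{0.05, 179} = 1.653411.
Margin = t* × SE = 1.653411 × 1.31088 = 2.16742.
CI: 5.0878 ± 2.16742 → (2.920, 7.255).
With 90% confidence, each one-unit increase in daily sodium intake is associated with a change of between 2.920 and 7.255 mmHg in systolic blood pressure.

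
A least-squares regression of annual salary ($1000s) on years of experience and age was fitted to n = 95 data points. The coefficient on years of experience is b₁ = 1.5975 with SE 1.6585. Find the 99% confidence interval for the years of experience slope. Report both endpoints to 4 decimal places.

(-2.7649, 5.9599)

df = n − k − 1 = 95 − 2 − 1 = 92.
t* = t_{0.005, 92} = 2.63033.
Margin = t* × SE = 2.63033 × 1.6585 = 4.362402.
CI: 1.5975 ± 4.362402 → (-2.7649, 5.9599).
With 99% confidence, each one-unit increase in years of experience is associated with a change of between -2.7649 and 5.9599 $1000s in annual salary, holding the other predictors fixed.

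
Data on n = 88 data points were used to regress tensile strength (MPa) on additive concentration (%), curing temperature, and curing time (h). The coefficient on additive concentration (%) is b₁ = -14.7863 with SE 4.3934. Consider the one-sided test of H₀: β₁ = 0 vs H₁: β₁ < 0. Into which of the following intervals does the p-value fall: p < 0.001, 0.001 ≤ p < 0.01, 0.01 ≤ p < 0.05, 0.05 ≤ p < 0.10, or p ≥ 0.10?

t = -14.7863 / 4.3934 = -3.366.
df = n − k − 1 = 88 − 3 − 1 = 84.
One-sided p = P(T_{84} < t) ≈ 0.0006.
So p < 0.001.

p < 0.001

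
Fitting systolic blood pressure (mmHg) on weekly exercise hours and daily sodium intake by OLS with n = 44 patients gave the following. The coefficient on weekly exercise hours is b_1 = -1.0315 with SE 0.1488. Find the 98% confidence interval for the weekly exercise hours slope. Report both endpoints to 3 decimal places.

(-1.392, -0.671)

df = n − k − 1 = 44 − 2 − 1 = 41.
t* = t_{0.01, 41} = 2.420803.
Margin = t* × SE = 2.420803 × 0.1488 = 0.36022.
CI: -1.0315 ± 0.36022 → (-1.392, -0.671).
With 98% confidence, each one-unit increase in weekly exercise hours is associated with a change of between -1.392 and -0.671 mmHg in systolic blood pressure, holding the other predictors fixed.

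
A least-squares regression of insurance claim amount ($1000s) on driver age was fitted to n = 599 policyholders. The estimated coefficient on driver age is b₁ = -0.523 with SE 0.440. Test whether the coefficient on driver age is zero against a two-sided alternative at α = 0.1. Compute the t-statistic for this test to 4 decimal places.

H₀: β₁ = 0 vs H₁: β₁ ≠ 0.
t = (b₁ − β₁⁰)/SE = -0.523 / 0.440 = -1.1886.
df = n − 2 = 599 − 2 = 597.
Two-sided p ≈ 0.2351, which is ≥ 0.1, so fail to reject H₀.
The data do not give significant evidence of an association between driver age and insurance claim amount.

t = -1.1886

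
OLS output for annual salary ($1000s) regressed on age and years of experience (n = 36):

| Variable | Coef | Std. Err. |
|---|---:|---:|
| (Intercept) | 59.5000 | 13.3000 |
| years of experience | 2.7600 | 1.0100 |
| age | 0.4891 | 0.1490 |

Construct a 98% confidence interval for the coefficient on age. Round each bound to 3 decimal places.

Read off: b = 0.4891, SE = 0.1490 for age.
df = n − k − 1 = 36 − 2 − 1 = 33.
t* = t_{0.01, 33} = 2.444794.
Margin = t* × SE = 2.444794 × 0.1490 = 0.36427.
CI: 0.4891 ± 0.36427 → (0.125, 0.853).

(0.125, 0.853)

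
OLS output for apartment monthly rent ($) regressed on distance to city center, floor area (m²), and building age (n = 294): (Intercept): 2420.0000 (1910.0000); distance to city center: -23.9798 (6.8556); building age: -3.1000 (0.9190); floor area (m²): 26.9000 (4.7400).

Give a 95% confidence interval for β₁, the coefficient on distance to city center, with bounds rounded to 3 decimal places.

Read off: b = -23.9798, SE = 6.8556 for distance to city center.
df = n − k − 1 = 294 − 3 − 1 = 290.
t* = t_{0.025, 290} = 1.968178.
Margin = t* × SE = 1.968178 × 6.8556 = 13.49304.
CI: -23.9798 ± 13.49304 → (-37.473, -10.487).

(-37.473, -10.487)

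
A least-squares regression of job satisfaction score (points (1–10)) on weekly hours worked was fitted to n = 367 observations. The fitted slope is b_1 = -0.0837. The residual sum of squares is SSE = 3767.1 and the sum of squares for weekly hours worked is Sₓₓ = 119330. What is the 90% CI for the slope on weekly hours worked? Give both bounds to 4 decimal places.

(-0.0990, -0.0684)

MSE = SSE/(n − 2) = 3767.1/365 = 10.3208.
SE(b_1) = √(MSE/Sₓₓ) = √(10.3208/119330) = 0.00929999.
df = n − 2 = 365.
t* = t_{0.05, 365} = 1.649039.
Margin = t* × SE = 1.649039 × 0.00929999 = 0.015336.
CI: -0.0837 ± 0.015336 → (-0.0990, -0.0684).
With 90% confidence, each one-unit increase in weekly hours worked is associated with a change of between -0.0990 and -0.0684 points (1–10) in job satisfaction score.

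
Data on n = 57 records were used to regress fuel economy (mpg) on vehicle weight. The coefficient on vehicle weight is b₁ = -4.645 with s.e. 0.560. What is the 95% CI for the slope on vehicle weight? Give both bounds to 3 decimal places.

df = n − 2 = 57 − 2 = 55.
t* = t_{0.025, 55} = 2.004045.
Margin = t* × SE = 2.004045 × 0.560 = 1.12227.
CI: -4.645 ± 1.12227 → (-5.767, -3.523).
With 95% confidence, each one-unit increase in vehicle weight is associated with a change of between -5.767 and -3.523 mpg in fuel economy.

(-5.767, -3.523)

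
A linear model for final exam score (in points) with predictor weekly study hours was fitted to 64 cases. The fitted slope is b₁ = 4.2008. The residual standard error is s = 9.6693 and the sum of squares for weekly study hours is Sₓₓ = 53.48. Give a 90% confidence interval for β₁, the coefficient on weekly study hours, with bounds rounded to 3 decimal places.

SE(b₁) = s/√Sₓₓ = 9.6693/√53.48 = 1.32221.
df = n − 2 = 62.
t* = t_{0.05, 62} = 1.669804.
Margin = t* × SE = 1.669804 × 1.32221 = 2.20783.
CI: 4.2008 ± 2.20783 → (1.993, 6.409).
With 90% confidence, each one-unit increase in weekly study hours is associated with a change of between 1.993 and 6.409 points in final exam score.

(1.993, 6.409)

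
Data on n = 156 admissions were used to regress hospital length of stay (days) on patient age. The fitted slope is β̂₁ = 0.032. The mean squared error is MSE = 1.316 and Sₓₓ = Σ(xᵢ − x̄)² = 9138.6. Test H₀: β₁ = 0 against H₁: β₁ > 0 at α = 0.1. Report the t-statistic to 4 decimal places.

t = 2.6666

SE(β̂₁) = √(MSE/Sₓₓ) = √(1.316/9138.6) = 0.0120002.
t = 0.032 / 0.0120002 = 2.6666.
df = n − 2 = 154.
One-sided p ≈ 0.0042, which is < 0.1, so reject H₀.
There is evidence that the true slope on patient age is positive.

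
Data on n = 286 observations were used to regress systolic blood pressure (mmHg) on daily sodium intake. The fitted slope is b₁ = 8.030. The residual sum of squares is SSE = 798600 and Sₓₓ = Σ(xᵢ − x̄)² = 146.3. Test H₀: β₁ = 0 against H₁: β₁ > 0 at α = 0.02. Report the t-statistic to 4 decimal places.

MSE = SSE/(n − 2) = 798600/284 = 2811.97.
SE(b₁) = √(MSE/Sₓₓ) = √(2811.97/146.3) = 4.38413.
t = 8.030 / 4.38413 = 1.8316.
df = n − 2 = 284.
One-sided p ≈ 0.0340, which is ≥ 0.02, so fail to reject H₀.
The data do not give significant evidence that the true slope on daily sodium intake is positive.

t = 1.8316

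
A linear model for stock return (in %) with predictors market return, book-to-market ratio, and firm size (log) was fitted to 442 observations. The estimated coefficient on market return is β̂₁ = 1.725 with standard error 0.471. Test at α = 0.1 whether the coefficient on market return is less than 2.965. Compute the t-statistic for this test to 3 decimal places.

t = -2.633

H₀: β₁ = 2.965 vs H₁: β₁ < 2.965.
t = (β̂₁ − β₁⁰)/SE = (1.725 − 2.965) / 0.471 = -2.633.
df = n − k − 1 = 442 − 3 − 1 = 438.
One-sided p ≈ 0.0044, which is < 0.1, so reject H₀.
There is evidence that the true slope on market return is below 2.965 % per unit, holding the other predictors fixed.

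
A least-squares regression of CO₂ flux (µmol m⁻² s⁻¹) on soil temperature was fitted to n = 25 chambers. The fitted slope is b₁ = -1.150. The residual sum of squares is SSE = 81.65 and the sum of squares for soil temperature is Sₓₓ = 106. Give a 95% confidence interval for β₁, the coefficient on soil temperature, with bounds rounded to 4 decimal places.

MSE = SSE/(n − 2) = 81.65/23 = 3.55.
SE(b₁) = √(MSE/Sₓₓ) = √(3.55/106) = 0.183004.
df = n − 2 = 23.
t* = t_{0.025, 23} = 2.068658.
Margin = t* × SE = 2.068658 × 0.183004 = 0.378573.
CI: -1.150 ± 0.378573 → (-1.5286, -0.7714).
With 95% confidence, each one-unit increase in soil temperature is associated with a change of between -1.5286 and -0.7714 µmol m⁻² s⁻¹ in CO₂ flux.

(-1.5286, -0.7714)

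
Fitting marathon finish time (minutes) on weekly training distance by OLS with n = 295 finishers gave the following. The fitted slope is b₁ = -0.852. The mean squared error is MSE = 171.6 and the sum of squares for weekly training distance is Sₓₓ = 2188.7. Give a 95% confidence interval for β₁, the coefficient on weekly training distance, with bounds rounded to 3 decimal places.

SE(b₁) = √(MSE/Sₓₓ) = √(171.6/2188.7) = 0.280005.
df = n − 2 = 293.
t* = t_{0.025, 293} = 1.968093.
Margin = t* × SE = 1.968093 × 0.280005 = 0.55108.
CI: -0.852 ± 0.55108 → (-1.403, -0.301).
With 95% confidence, each one-unit increase in weekly training distance is associated with a change of between -1.403 and -0.301 minutes in marathon finish time.

(-1.403, -0.301)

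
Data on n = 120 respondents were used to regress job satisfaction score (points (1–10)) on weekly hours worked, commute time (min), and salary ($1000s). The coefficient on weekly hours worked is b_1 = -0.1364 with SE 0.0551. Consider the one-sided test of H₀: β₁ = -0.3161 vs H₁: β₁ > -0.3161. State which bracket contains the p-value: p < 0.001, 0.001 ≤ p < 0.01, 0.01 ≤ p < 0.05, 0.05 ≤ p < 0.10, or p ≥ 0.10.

t = (-0.1364 − (-0.3161)) / 0.0551 = 3.261.
df = n − k − 1 = 120 − 3 − 1 = 116.
One-sided p = P(T_{116} > t) ≈ 0.0007.
So p < 0.001.

p < 0.001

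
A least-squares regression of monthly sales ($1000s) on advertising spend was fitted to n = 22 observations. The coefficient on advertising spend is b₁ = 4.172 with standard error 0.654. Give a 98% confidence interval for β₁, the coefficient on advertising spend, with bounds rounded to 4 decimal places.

df = n − 2 = 22 − 2 = 20.
t* = t_{0.01, 20} = 2.527977.
Margin = t* × SE = 2.527977 × 0.654 = 1.653297.
CI: 4.172 ± 1.653297 → (2.5187, 5.8253).
With 98% confidence, each one-unit increase in advertising spend is associated with a change of between 2.5187 and 5.8253 $1000s in monthly sales.

(2.5187, 5.8253)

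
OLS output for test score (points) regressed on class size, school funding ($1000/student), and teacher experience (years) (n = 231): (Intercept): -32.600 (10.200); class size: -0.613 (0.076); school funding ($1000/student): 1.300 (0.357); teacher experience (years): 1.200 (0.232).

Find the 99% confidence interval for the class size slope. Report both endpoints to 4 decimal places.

(-0.8104, -0.4156)

Read off: b = -0.613, SE = 0.076 for class size.
df = n − k − 1 = 231 − 3 − 1 = 227.
t* = t_{0.005, 227} = 2.597661.
Margin = t* × SE = 2.597661 × 0.076 = 0.197422.
CI: -0.613 ± 0.197422 → (-0.8104, -0.4156).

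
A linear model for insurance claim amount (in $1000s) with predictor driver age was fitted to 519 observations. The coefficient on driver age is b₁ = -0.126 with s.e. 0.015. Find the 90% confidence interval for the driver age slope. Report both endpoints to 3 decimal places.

df = n − 2 = 519 − 2 = 517.
t* = t_{0.05, 517} = 1.647806.
Margin = t* × SE = 1.647806 × 0.015 = 0.02472.
CI: -0.126 ± 0.02472 → (-0.151, -0.101).
With 90% confidence, each one-unit increase in driver age is associated with a change of between -0.151 and -0.101 $1000s in insurance claim amount.

(-0.151, -0.101)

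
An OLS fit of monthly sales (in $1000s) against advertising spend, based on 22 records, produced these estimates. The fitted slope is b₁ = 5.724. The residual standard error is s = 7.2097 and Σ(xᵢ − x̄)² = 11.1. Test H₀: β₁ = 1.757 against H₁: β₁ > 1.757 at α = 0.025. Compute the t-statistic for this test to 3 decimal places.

SE(b₁) = s/√Sₓₓ = 7.2097/√11.1 = 2.16399.
t = (5.724 − 1.757) / 2.16399 = 1.833.
df = n − 2 = 20.
One-sided p ≈ 0.0409, which is ≥ 0.025, so fail to reject H₀.
The data do not give significant evidence that the true slope on advertising spend exceeds 1.757 $1000s per unit.

t = 1.833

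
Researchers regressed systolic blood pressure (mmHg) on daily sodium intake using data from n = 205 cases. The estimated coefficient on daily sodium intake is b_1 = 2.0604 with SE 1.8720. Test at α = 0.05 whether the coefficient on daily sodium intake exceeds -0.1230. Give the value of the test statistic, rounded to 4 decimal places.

t = 1.1663

H₀: β₁ = -0.1230 vs H₁: β₁ > -0.1230.
t = (b_1 − β₁⁰)/SE = (2.0604 − (-0.1230)) / 1.8720 = 1.1663.
df = n − 2 = 205 − 2 = 203.
One-sided p ≈ 0.1224, which is ≥ 0.05, so fail to reject H₀.
The data do not give significant evidence that the true slope on daily sodium intake exceeds -0.1230 mmHg per unit.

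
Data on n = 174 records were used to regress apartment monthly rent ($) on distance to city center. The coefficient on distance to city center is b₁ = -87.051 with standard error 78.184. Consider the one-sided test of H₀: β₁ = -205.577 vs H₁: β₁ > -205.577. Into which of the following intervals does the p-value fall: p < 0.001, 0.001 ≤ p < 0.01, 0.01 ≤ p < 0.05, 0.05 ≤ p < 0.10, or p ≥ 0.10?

0.05 ≤ p < 0.10

t = (-87.051 − (-205.577)) / 78.184 = 1.516.
df = n − 2 = 174 − 2 = 172.
One-sided p = P(T_{172} > t) ≈ 0.0657.
So 0.05 ≤ p < 0.10.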